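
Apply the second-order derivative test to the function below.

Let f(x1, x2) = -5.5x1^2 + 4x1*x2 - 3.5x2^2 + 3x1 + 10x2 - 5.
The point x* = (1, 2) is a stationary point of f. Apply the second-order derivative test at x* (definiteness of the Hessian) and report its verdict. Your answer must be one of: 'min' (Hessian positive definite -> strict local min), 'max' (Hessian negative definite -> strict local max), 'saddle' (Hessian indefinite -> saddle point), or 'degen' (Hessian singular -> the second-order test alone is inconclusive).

Compute the Hessian H = grad^2 f:
  H = [[-11, 4], [4, -7]]
Verify stationarity: grad f(x*) = H x* + g = (0, 0).
Eigenvalues of H: -13.4721, -4.5279.
Both eigenvalues < 0, so H is negative definite -> x* is a strict local max.

max


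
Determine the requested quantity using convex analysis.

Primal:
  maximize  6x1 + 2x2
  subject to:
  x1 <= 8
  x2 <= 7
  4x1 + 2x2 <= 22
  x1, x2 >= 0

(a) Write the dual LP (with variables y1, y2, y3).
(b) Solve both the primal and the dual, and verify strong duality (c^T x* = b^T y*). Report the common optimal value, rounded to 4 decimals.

The standard primal-dual pair for 'max c^T x s.t. A x <= b, x >= 0' is:
  Dual:  min b^T y  s.t.  A^T y >= c,  y >= 0.

So the dual LP is:
  minimize  8y1 + 7y2 + 22y3
  subject to:
    y1 + 4y3 >= 6
    y2 + 2y3 >= 2
    y1, y2, y3 >= 0

Solving the primal: x* = (5.5, 0).
  primal value c^T x* = 33.
Solving the dual: y* = (0, 0, 1.5).
  dual value b^T y* = 33.
Strong duality: c^T x* = b^T y*. Confirmed.

33


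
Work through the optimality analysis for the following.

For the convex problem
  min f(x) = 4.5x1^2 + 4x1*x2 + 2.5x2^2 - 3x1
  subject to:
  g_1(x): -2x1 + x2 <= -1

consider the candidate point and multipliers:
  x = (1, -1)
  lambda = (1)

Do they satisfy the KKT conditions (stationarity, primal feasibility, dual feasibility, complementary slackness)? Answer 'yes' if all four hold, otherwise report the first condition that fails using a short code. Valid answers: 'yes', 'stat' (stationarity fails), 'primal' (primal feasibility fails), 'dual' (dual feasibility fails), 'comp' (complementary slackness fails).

Gradient of f: grad f(x) = Q x + c = (2, -1)
Constraint values g_i(x) = a_i^T x - b_i:
  g_1((1, -1)) = -2
Stationarity residual: grad f(x) + sum_i lambda_i a_i = (0, 0)
  -> stationarity OK
Primal feasibility (all g_i <= 0): OK
Dual feasibility (all lambda_i >= 0): OK
Complementary slackness (lambda_i * g_i(x) = 0 for all i): FAILS

Verdict: the first failing condition is complementary_slackness -> comp.

comp


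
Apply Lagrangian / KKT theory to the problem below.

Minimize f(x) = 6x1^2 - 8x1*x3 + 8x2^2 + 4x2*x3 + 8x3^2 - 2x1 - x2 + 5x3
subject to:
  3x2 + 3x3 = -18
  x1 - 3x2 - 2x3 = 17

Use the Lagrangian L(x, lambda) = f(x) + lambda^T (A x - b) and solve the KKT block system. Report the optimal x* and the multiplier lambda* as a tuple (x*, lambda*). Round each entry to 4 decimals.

Form the Lagrangian:
  L(x, lambda) = (1/2) x^T Q x + c^T x + lambda^T (A x - b)
Stationarity (grad_x L = 0): Q x + c + A^T lambda = 0.
Primal feasibility: A x = b.

This gives the KKT block system:
  [ Q   A^T ] [ x     ]   [-c ]
  [ A    0  ] [ lambda ] = [ b ]

Solving the linear system:
  x*      = (0.9231, -4.0769, -1.9231)
  lambda* = (0.1795, -24.4615)
  f(x*)   = 205.8462

x* = (0.9231, -4.0769, -1.9231), lambda* = (0.1795, -24.4615)


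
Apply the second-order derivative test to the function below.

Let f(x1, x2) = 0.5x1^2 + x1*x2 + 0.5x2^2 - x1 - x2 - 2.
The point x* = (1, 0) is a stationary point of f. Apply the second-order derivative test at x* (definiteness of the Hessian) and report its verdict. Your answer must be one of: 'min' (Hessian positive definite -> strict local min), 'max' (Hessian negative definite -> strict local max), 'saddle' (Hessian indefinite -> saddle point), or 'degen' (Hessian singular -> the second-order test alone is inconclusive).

Compute the Hessian H = grad^2 f:
  H = [[1, 1], [1, 1]]
Verify stationarity: grad f(x*) = H x* + g = (0, 0).
Eigenvalues of H: 0, 2.
H has a zero eigenvalue (singular; positive semidefinite but not definite), so H is neither positive definite, negative definite, nor indefinite. The second-order test alone is inconclusive -> degen.
(Indeed, f is constant along the null direction of H through x*, so x* is not a strict local extremum.)

degen


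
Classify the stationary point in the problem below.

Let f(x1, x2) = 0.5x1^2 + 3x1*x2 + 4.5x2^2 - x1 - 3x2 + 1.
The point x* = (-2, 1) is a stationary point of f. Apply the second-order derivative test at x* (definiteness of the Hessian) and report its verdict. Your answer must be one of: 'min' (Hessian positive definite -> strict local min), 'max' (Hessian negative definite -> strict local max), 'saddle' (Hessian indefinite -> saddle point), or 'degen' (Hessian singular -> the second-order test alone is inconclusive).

Compute the Hessian H = grad^2 f:
  H = [[1, 3], [3, 9]]
Verify stationarity: grad f(x*) = H x* + g = (0, 0).
Eigenvalues of H: 0, 10.
H has a zero eigenvalue (singular; positive semidefinite but not definite), so H is neither positive definite, negative definite, nor indefinite. The second-order test alone is inconclusive -> degen.
(Indeed, f is constant along the null direction of H through x*, so x* is not a strict local extremum.)

degen


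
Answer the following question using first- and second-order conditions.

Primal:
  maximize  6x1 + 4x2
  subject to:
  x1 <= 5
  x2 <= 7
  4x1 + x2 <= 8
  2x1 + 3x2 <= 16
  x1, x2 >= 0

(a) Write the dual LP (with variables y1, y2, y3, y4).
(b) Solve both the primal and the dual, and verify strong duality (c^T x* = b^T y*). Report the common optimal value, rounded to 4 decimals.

The standard primal-dual pair for 'max c^T x s.t. A x <= b, x >= 0' is:
  Dual:  min b^T y  s.t.  A^T y >= c,  y >= 0.

So the dual LP is:
  minimize  5y1 + 7y2 + 8y3 + 16y4
  subject to:
    y1 + 4y3 + 2y4 >= 6
    y2 + y3 + 3y4 >= 4
    y1, y2, y3, y4 >= 0

Solving the primal: x* = (0.8, 4.8).
  primal value c^T x* = 24.
Solving the dual: y* = (0, 0, 1, 1).
  dual value b^T y* = 24.
Strong duality: c^T x* = b^T y*. Confirmed.

24


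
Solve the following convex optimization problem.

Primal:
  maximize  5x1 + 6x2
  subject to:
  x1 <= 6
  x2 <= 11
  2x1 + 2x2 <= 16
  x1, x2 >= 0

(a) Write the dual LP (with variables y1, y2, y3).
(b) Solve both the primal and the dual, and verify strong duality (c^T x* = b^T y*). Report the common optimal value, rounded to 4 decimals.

The standard primal-dual pair for 'max c^T x s.t. A x <= b, x >= 0' is:
  Dual:  min b^T y  s.t.  A^T y >= c,  y >= 0.

So the dual LP is:
  minimize  6y1 + 11y2 + 16y3
  subject to:
    y1 + 2y3 >= 5
    y2 + 2y3 >= 6
    y1, y2, y3 >= 0

Solving the primal: x* = (0, 8).
  primal value c^T x* = 48.
Solving the dual: y* = (0, 0, 3).
  dual value b^T y* = 48.
Strong duality: c^T x* = b^T y*. Confirmed.

48


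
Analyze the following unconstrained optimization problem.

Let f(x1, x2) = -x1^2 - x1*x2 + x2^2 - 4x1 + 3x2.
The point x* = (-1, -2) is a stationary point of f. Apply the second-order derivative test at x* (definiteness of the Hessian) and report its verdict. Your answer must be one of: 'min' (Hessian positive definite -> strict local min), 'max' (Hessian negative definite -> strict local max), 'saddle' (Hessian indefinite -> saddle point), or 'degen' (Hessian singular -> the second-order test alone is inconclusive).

Compute the Hessian H = grad^2 f:
  H = [[-2, -1], [-1, 2]]
Verify stationarity: grad f(x*) = H x* + g = (0, 0).
Eigenvalues of H: -2.2361, 2.2361.
Eigenvalues have mixed signs, so H is indefinite -> x* is a saddle point.

saddle


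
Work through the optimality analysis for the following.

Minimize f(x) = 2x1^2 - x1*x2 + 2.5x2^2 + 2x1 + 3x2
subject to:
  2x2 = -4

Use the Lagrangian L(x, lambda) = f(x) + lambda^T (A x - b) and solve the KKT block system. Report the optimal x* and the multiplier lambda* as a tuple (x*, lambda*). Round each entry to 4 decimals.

Form the Lagrangian:
  L(x, lambda) = (1/2) x^T Q x + c^T x + lambda^T (A x - b)
Stationarity (grad_x L = 0): Q x + c + A^T lambda = 0.
Primal feasibility: A x = b.

This gives the KKT block system:
  [ Q   A^T ] [ x     ]   [-c ]
  [ A    0  ] [ lambda ] = [ b ]

Solving the linear system:
  x*      = (-1, -2)
  lambda* = (3)
  f(x*)   = 2

x* = (-1, -2), lambda* = (3)


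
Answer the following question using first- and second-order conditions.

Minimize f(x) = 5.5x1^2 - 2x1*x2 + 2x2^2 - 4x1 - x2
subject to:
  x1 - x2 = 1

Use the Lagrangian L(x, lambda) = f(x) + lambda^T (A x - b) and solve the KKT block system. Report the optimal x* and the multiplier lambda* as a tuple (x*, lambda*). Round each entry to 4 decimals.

Form the Lagrangian:
  L(x, lambda) = (1/2) x^T Q x + c^T x + lambda^T (A x - b)
Stationarity (grad_x L = 0): Q x + c + A^T lambda = 0.
Primal feasibility: A x = b.

This gives the KKT block system:
  [ Q   A^T ] [ x     ]   [-c ]
  [ A    0  ] [ lambda ] = [ b ]

Solving the linear system:
  x*      = (0.6364, -0.3636)
  lambda* = (-3.7273)
  f(x*)   = 0.7727

x* = (0.6364, -0.3636), lambda* = (-3.7273)


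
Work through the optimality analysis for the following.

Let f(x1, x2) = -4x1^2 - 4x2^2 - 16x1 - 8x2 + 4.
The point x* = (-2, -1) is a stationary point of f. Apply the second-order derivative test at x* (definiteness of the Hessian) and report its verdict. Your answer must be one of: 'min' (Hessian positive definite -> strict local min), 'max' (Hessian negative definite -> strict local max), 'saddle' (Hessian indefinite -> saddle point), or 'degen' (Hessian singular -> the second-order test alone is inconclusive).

Compute the Hessian H = grad^2 f:
  H = [[-8, 0], [0, -8]]
Verify stationarity: grad f(x*) = H x* + g = (0, 0).
Eigenvalues of H: -8, -8.
Both eigenvalues < 0, so H is negative definite -> x* is a strict local max.

max


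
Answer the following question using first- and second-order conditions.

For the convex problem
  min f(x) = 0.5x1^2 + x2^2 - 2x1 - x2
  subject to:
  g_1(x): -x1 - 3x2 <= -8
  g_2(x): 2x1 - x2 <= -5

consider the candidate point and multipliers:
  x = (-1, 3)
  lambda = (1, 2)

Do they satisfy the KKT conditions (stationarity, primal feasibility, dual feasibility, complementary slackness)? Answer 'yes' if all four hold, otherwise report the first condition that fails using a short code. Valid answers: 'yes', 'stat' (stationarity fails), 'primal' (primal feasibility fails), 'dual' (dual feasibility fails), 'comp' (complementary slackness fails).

Gradient of f: grad f(x) = Q x + c = (-3, 5)
Constraint values g_i(x) = a_i^T x - b_i:
  g_1((-1, 3)) = 0
  g_2((-1, 3)) = 0
Stationarity residual: grad f(x) + sum_i lambda_i a_i = (0, 0)
  -> stationarity OK
Primal feasibility (all g_i <= 0): OK
Dual feasibility (all lambda_i >= 0): OK
Complementary slackness (lambda_i * g_i(x) = 0 for all i): OK

Verdict: yes, KKT holds.

yes


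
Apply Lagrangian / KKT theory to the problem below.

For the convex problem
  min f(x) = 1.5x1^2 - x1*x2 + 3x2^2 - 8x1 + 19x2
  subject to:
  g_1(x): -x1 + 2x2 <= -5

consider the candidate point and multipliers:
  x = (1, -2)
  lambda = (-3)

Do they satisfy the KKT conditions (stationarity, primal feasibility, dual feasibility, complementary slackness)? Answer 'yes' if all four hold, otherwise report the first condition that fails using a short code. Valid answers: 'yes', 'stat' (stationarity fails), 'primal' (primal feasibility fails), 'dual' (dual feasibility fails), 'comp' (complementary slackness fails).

Gradient of f: grad f(x) = Q x + c = (-3, 6)
Constraint values g_i(x) = a_i^T x - b_i:
  g_1((1, -2)) = 0
Stationarity residual: grad f(x) + sum_i lambda_i a_i = (0, 0)
  -> stationarity OK
Primal feasibility (all g_i <= 0): OK
Dual feasibility (all lambda_i >= 0): FAILS
Complementary slackness (lambda_i * g_i(x) = 0 for all i): OK

Verdict: the first failing condition is dual_feasibility -> dual.

dual


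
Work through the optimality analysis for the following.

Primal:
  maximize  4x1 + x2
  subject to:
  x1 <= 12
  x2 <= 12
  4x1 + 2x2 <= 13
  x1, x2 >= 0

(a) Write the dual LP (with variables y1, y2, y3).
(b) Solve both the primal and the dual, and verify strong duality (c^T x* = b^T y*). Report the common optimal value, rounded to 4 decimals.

The standard primal-dual pair for 'max c^T x s.t. A x <= b, x >= 0' is:
  Dual:  min b^T y  s.t.  A^T y >= c,  y >= 0.

So the dual LP is:
  minimize  12y1 + 12y2 + 13y3
  subject to:
    y1 + 4y3 >= 4
    y2 + 2y3 >= 1
    y1, y2, y3 >= 0

Solving the primal: x* = (3.25, 0).
  primal value c^T x* = 13.
Solving the dual: y* = (0, 0, 1).
  dual value b^T y* = 13.
Strong duality: c^T x* = b^T y*. Confirmed.

13


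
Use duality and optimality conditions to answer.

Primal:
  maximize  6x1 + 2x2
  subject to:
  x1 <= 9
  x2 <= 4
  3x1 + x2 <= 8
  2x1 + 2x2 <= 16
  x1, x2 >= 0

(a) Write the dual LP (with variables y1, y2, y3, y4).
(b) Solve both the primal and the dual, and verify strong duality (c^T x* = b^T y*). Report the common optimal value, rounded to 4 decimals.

The standard primal-dual pair for 'max c^T x s.t. A x <= b, x >= 0' is:
  Dual:  min b^T y  s.t.  A^T y >= c,  y >= 0.

So the dual LP is:
  minimize  9y1 + 4y2 + 8y3 + 16y4
  subject to:
    y1 + 3y3 + 2y4 >= 6
    y2 + y3 + 2y4 >= 2
    y1, y2, y3, y4 >= 0

Solving the primal: x* = (2.6667, 0).
  primal value c^T x* = 16.
Solving the dual: y* = (0, 0, 2, 0).
  dual value b^T y* = 16.
Strong duality: c^T x* = b^T y*. Confirmed.

16


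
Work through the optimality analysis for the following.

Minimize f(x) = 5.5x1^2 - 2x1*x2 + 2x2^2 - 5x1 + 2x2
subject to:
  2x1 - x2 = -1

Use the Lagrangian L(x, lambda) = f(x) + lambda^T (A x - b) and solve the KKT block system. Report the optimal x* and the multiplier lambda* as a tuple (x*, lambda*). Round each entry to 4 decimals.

Form the Lagrangian:
  L(x, lambda) = (1/2) x^T Q x + c^T x + lambda^T (A x - b)
Stationarity (grad_x L = 0): Q x + c + A^T lambda = 0.
Primal feasibility: A x = b.

This gives the KKT block system:
  [ Q   A^T ] [ x     ]   [-c ]
  [ A    0  ] [ lambda ] = [ b ]

Solving the linear system:
  x*      = (-0.2632, 0.4737)
  lambda* = (4.4211)
  f(x*)   = 3.3421

x* = (-0.2632, 0.4737), lambda* = (4.4211)


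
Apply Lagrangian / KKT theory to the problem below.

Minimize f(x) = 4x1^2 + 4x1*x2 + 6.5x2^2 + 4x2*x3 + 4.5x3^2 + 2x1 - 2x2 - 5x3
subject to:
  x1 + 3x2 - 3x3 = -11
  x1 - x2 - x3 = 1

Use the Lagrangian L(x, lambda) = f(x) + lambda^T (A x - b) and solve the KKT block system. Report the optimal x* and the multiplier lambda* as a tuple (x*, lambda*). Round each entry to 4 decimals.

Form the Lagrangian:
  L(x, lambda) = (1/2) x^T Q x + c^T x + lambda^T (A x - b)
Stationarity (grad_x L = 0): Q x + c + A^T lambda = 0.
Primal feasibility: A x = b.

This gives the KKT block system:
  [ Q   A^T ] [ x     ]   [-c ]
  [ A    0  ] [ lambda ] = [ b ]

Solving the linear system:
  x*      = (1, -2, 2)
  lambda* = (3.5, -5.5)
  f(x*)   = 20

x* = (1, -2, 2), lambda* = (3.5, -5.5)


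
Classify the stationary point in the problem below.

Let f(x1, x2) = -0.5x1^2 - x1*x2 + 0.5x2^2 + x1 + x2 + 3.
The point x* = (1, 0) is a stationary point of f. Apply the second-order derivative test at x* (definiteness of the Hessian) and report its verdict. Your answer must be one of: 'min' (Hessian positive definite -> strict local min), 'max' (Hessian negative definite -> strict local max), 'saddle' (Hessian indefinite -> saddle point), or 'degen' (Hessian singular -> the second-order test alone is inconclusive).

Compute the Hessian H = grad^2 f:
  H = [[-1, -1], [-1, 1]]
Verify stationarity: grad f(x*) = H x* + g = (0, 0).
Eigenvalues of H: -1.4142, 1.4142.
Eigenvalues have mixed signs, so H is indefinite -> x* is a saddle point.

saddle


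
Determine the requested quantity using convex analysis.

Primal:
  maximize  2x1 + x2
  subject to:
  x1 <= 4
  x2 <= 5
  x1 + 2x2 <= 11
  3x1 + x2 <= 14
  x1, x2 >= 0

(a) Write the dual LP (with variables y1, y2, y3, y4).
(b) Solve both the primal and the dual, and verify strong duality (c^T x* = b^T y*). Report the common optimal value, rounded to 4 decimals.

The standard primal-dual pair for 'max c^T x s.t. A x <= b, x >= 0' is:
  Dual:  min b^T y  s.t.  A^T y >= c,  y >= 0.

So the dual LP is:
  minimize  4y1 + 5y2 + 11y3 + 14y4
  subject to:
    y1 + y3 + 3y4 >= 2
    y2 + 2y3 + y4 >= 1
    y1, y2, y3, y4 >= 0

Solving the primal: x* = (3.4, 3.8).
  primal value c^T x* = 10.6.
Solving the dual: y* = (0, 0, 0.2, 0.6).
  dual value b^T y* = 10.6.
Strong duality: c^T x* = b^T y*. Confirmed.

10.6


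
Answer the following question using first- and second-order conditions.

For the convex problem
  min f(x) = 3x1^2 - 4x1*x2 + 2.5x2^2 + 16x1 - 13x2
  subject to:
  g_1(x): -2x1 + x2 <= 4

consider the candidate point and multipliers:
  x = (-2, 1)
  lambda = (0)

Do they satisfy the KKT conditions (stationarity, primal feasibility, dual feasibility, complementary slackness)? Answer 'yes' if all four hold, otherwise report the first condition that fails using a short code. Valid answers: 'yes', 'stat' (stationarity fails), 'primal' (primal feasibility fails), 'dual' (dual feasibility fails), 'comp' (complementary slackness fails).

Gradient of f: grad f(x) = Q x + c = (0, 0)
Constraint values g_i(x) = a_i^T x - b_i:
  g_1((-2, 1)) = 1
Stationarity residual: grad f(x) + sum_i lambda_i a_i = (0, 0)
  -> stationarity OK
Primal feasibility (all g_i <= 0): FAILS
Dual feasibility (all lambda_i >= 0): OK
Complementary slackness (lambda_i * g_i(x) = 0 for all i): OK

Verdict: the first failing condition is primal_feasibility -> primal.

primal


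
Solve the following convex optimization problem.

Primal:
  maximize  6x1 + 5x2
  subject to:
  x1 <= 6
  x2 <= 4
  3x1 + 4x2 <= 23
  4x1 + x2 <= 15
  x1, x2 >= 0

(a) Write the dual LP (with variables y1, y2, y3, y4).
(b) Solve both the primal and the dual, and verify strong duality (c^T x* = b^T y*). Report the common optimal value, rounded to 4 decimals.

The standard primal-dual pair for 'max c^T x s.t. A x <= b, x >= 0' is:
  Dual:  min b^T y  s.t.  A^T y >= c,  y >= 0.

So the dual LP is:
  minimize  6y1 + 4y2 + 23y3 + 15y4
  subject to:
    y1 + 3y3 + 4y4 >= 6
    y2 + 4y3 + y4 >= 5
    y1, y2, y3, y4 >= 0

Solving the primal: x* = (2.8462, 3.6154).
  primal value c^T x* = 35.1538.
Solving the dual: y* = (0, 0, 1.0769, 0.6923).
  dual value b^T y* = 35.1538.
Strong duality: c^T x* = b^T y*. Confirmed.

35.1538


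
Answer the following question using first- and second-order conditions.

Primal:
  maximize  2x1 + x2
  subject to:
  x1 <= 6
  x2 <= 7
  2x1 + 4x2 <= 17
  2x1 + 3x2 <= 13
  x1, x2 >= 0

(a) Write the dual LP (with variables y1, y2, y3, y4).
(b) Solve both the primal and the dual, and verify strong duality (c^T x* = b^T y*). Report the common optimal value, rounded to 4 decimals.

The standard primal-dual pair for 'max c^T x s.t. A x <= b, x >= 0' is:
  Dual:  min b^T y  s.t.  A^T y >= c,  y >= 0.

So the dual LP is:
  minimize  6y1 + 7y2 + 17y3 + 13y4
  subject to:
    y1 + 2y3 + 2y4 >= 2
    y2 + 4y3 + 3y4 >= 1
    y1, y2, y3, y4 >= 0

Solving the primal: x* = (6, 0.3333).
  primal value c^T x* = 12.3333.
Solving the dual: y* = (1.3333, 0, 0, 0.3333).
  dual value b^T y* = 12.3333.
Strong duality: c^T x* = b^T y*. Confirmed.

12.3333


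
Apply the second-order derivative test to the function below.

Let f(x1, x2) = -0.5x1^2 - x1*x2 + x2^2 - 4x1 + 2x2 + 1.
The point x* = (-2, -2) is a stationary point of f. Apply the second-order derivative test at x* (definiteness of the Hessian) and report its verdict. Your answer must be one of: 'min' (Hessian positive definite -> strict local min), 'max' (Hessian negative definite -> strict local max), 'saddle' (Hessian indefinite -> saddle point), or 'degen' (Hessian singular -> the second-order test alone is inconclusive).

Compute the Hessian H = grad^2 f:
  H = [[-1, -1], [-1, 2]]
Verify stationarity: grad f(x*) = H x* + g = (0, 0).
Eigenvalues of H: -1.3028, 2.3028.
Eigenvalues have mixed signs, so H is indefinite -> x* is a saddle point.

saddle


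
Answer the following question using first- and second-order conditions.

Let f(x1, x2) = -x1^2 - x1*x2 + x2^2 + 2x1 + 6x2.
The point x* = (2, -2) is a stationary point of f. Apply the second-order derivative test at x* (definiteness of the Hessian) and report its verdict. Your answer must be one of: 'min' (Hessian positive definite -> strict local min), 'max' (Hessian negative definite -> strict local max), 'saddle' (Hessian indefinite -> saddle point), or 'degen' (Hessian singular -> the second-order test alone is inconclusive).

Compute the Hessian H = grad^2 f:
  H = [[-2, -1], [-1, 2]]
Verify stationarity: grad f(x*) = H x* + g = (0, 0).
Eigenvalues of H: -2.2361, 2.2361.
Eigenvalues have mixed signs, so H is indefinite -> x* is a saddle point.

saddle


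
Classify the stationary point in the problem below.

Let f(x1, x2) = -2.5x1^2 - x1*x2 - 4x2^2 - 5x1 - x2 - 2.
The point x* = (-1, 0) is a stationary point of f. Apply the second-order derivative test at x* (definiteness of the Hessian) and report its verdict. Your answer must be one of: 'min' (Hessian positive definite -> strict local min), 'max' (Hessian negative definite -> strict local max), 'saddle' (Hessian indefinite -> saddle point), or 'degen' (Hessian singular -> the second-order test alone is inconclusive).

Compute the Hessian H = grad^2 f:
  H = [[-5, -1], [-1, -8]]
Verify stationarity: grad f(x*) = H x* + g = (0, 0).
Eigenvalues of H: -8.3028, -4.6972.
Both eigenvalues < 0, so H is negative definite -> x* is a strict local max.

max


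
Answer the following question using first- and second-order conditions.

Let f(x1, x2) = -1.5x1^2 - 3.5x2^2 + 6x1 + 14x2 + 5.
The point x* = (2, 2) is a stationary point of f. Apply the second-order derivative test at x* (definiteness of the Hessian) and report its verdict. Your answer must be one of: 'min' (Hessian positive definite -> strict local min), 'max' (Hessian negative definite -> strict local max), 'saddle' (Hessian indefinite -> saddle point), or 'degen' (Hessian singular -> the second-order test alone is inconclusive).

Compute the Hessian H = grad^2 f:
  H = [[-3, 0], [0, -7]]
Verify stationarity: grad f(x*) = H x* + g = (0, 0).
Eigenvalues of H: -7, -3.
Both eigenvalues < 0, so H is negative definite -> x* is a strict local max.

max


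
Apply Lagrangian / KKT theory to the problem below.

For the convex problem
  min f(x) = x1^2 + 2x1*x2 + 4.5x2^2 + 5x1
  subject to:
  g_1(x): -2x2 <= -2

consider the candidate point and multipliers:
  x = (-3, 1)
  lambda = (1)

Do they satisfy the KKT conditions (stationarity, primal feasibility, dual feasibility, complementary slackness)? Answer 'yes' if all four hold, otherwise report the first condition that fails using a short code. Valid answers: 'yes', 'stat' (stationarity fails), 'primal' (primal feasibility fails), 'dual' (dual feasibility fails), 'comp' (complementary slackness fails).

Gradient of f: grad f(x) = Q x + c = (1, 3)
Constraint values g_i(x) = a_i^T x - b_i:
  g_1((-3, 1)) = 0
Stationarity residual: grad f(x) + sum_i lambda_i a_i = (1, 1)
  -> stationarity FAILS
Primal feasibility (all g_i <= 0): OK
Dual feasibility (all lambda_i >= 0): OK
Complementary slackness (lambda_i * g_i(x) = 0 for all i): OK

Verdict: the first failing condition is stationarity -> stat.

stat


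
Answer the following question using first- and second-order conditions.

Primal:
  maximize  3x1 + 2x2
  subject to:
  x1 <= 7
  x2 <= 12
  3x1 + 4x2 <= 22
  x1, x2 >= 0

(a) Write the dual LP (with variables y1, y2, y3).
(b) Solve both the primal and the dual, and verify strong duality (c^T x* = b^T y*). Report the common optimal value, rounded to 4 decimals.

The standard primal-dual pair for 'max c^T x s.t. A x <= b, x >= 0' is:
  Dual:  min b^T y  s.t.  A^T y >= c,  y >= 0.

So the dual LP is:
  minimize  7y1 + 12y2 + 22y3
  subject to:
    y1 + 3y3 >= 3
    y2 + 4y3 >= 2
    y1, y2, y3 >= 0

Solving the primal: x* = (7, 0.25).
  primal value c^T x* = 21.5.
Solving the dual: y* = (1.5, 0, 0.5).
  dual value b^T y* = 21.5.
Strong duality: c^T x* = b^T y*. Confirmed.

21.5


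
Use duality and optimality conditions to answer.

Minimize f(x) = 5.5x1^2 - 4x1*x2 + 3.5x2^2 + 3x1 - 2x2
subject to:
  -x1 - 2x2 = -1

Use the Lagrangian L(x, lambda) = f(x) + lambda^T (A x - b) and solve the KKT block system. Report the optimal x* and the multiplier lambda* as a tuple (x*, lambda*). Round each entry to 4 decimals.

Form the Lagrangian:
  L(x, lambda) = (1/2) x^T Q x + c^T x + lambda^T (A x - b)
Stationarity (grad_x L = 0): Q x + c + A^T lambda = 0.
Primal feasibility: A x = b.

This gives the KKT block system:
  [ Q   A^T ] [ x     ]   [-c ]
  [ A    0  ] [ lambda ] = [ b ]

Solving the linear system:
  x*      = (-0.0149, 0.5075)
  lambda* = (0.806)
  f(x*)   = -0.1269

x* = (-0.0149, 0.5075), lambda* = (0.806)


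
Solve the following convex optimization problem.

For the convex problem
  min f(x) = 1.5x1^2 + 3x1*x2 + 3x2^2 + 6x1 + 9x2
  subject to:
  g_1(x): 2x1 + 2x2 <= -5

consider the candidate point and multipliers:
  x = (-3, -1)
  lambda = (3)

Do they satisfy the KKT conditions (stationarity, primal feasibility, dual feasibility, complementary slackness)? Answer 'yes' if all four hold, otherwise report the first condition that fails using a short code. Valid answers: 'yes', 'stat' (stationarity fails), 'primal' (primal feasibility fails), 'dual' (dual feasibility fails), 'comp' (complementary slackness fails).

Gradient of f: grad f(x) = Q x + c = (-6, -6)
Constraint values g_i(x) = a_i^T x - b_i:
  g_1((-3, -1)) = -3
Stationarity residual: grad f(x) + sum_i lambda_i a_i = (0, 0)
  -> stationarity OK
Primal feasibility (all g_i <= 0): OK
Dual feasibility (all lambda_i >= 0): OK
Complementary slackness (lambda_i * g_i(x) = 0 for all i): FAILS

Verdict: the first failing condition is complementary_slackness -> comp.

comp


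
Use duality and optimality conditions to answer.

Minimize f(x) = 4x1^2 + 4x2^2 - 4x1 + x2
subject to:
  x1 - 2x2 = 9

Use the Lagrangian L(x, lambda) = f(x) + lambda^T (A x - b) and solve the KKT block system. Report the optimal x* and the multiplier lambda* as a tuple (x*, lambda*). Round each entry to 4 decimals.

Form the Lagrangian:
  L(x, lambda) = (1/2) x^T Q x + c^T x + lambda^T (A x - b)
Stationarity (grad_x L = 0): Q x + c + A^T lambda = 0.
Primal feasibility: A x = b.

This gives the KKT block system:
  [ Q   A^T ] [ x     ]   [-c ]
  [ A    0  ] [ lambda ] = [ b ]

Solving the linear system:
  x*      = (2.15, -3.425)
  lambda* = (-13.2)
  f(x*)   = 53.3875

x* = (2.15, -3.425), lambda* = (-13.2)


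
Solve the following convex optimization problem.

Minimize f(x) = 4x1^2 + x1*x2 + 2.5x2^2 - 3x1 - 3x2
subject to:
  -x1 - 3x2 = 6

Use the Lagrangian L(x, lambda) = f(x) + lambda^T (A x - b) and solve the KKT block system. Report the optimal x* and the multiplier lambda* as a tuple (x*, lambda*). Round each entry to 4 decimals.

Form the Lagrangian:
  L(x, lambda) = (1/2) x^T Q x + c^T x + lambda^T (A x - b)
Stationarity (grad_x L = 0): Q x + c + A^T lambda = 0.
Primal feasibility: A x = b.

This gives the KKT block system:
  [ Q   A^T ] [ x     ]   [-c ]
  [ A    0  ] [ lambda ] = [ b ]

Solving the linear system:
  x*      = (0.0845, -2.0282)
  lambda* = (-4.3521)
  f(x*)   = 15.9718

x* = (0.0845, -2.0282), lambda* = (-4.3521)


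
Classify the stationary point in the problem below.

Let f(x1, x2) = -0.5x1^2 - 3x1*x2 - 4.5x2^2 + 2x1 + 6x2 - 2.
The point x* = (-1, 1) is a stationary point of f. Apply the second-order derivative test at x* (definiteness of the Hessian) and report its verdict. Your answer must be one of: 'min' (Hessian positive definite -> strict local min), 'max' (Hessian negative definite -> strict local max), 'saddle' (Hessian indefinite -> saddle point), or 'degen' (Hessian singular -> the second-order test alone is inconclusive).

Compute the Hessian H = grad^2 f:
  H = [[-1, -3], [-3, -9]]
Verify stationarity: grad f(x*) = H x* + g = (0, 0).
Eigenvalues of H: -10, 0.
H has a zero eigenvalue (singular; negative semidefinite but not definite), so H is neither positive definite, negative definite, nor indefinite. The second-order test alone is inconclusive -> degen.
(Indeed, f is constant along the null direction of H through x*, so x* is not a strict local extremum.)

degen


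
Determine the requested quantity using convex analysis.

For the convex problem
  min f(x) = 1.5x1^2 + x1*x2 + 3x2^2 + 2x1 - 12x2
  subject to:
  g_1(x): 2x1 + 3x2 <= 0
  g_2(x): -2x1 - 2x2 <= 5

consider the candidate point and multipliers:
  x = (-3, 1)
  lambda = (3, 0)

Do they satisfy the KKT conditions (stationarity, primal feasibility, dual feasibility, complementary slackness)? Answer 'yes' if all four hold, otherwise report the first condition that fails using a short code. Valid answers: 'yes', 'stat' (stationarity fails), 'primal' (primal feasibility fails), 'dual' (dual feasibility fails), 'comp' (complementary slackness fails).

Gradient of f: grad f(x) = Q x + c = (-6, -9)
Constraint values g_i(x) = a_i^T x - b_i:
  g_1((-3, 1)) = -3
  g_2((-3, 1)) = -1
Stationarity residual: grad f(x) + sum_i lambda_i a_i = (0, 0)
  -> stationarity OK
Primal feasibility (all g_i <= 0): OK
Dual feasibility (all lambda_i >= 0): OK
Complementary slackness (lambda_i * g_i(x) = 0 for all i): FAILS

Verdict: the first failing condition is complementary_slackness -> comp.

comp


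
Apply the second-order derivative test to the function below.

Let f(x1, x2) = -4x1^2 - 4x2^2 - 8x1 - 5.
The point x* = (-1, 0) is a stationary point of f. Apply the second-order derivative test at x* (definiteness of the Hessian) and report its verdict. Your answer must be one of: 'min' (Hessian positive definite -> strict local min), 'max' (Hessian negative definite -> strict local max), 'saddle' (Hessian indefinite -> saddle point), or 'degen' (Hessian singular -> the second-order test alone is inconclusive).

Compute the Hessian H = grad^2 f:
  H = [[-8, 0], [0, -8]]
Verify stationarity: grad f(x*) = H x* + g = (0, 0).
Eigenvalues of H: -8, -8.
Both eigenvalues < 0, so H is negative definite -> x* is a strict local max.

max


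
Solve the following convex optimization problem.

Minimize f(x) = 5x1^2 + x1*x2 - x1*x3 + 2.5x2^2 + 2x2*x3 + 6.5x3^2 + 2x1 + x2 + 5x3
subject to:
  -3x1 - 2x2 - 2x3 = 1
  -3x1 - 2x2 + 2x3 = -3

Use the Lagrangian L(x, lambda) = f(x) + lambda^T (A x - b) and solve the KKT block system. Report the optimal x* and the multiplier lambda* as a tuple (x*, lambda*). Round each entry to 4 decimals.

Form the Lagrangian:
  L(x, lambda) = (1/2) x^T Q x + c^T x + lambda^T (A x - b)
Stationarity (grad_x L = 0): Q x + c + A^T lambda = 0.
Primal feasibility: A x = b.

This gives the KKT block system:
  [ Q   A^T ] [ x     ]   [-c ]
  [ A    0  ] [ lambda ] = [ b ]

Solving the linear system:
  x*      = (-0.0685, 0.6027, -1)
  lambda* = (-1.1952, 2.1678)
  f(x*)   = 1.5822

x* = (-0.0685, 0.6027, -1), lambda* = (-1.1952, 2.1678)


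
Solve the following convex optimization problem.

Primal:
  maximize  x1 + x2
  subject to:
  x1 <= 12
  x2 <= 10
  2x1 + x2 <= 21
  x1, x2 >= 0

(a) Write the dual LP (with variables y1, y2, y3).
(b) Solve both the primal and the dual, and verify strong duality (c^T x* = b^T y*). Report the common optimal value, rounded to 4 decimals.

The standard primal-dual pair for 'max c^T x s.t. A x <= b, x >= 0' is:
  Dual:  min b^T y  s.t.  A^T y >= c,  y >= 0.

So the dual LP is:
  minimize  12y1 + 10y2 + 21y3
  subject to:
    y1 + 2y3 >= 1
    y2 + y3 >= 1
    y1, y2, y3 >= 0

Solving the primal: x* = (5.5, 10).
  primal value c^T x* = 15.5.
Solving the dual: y* = (0, 0.5, 0.5).
  dual value b^T y* = 15.5.
Strong duality: c^T x* = b^T y*. Confirmed.

15.5


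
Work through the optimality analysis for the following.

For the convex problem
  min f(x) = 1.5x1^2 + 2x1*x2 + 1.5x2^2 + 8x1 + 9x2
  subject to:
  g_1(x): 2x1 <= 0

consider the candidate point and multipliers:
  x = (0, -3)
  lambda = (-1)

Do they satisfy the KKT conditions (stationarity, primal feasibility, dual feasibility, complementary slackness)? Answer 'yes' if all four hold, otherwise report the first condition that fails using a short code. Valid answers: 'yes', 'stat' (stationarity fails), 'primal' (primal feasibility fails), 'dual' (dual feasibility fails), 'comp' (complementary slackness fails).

Gradient of f: grad f(x) = Q x + c = (2, 0)
Constraint values g_i(x) = a_i^T x - b_i:
  g_1((0, -3)) = 0
Stationarity residual: grad f(x) + sum_i lambda_i a_i = (0, 0)
  -> stationarity OK
Primal feasibility (all g_i <= 0): OK
Dual feasibility (all lambda_i >= 0): FAILS
Complementary slackness (lambda_i * g_i(x) = 0 for all i): OK

Verdict: the first failing condition is dual_feasibility -> dual.

dual


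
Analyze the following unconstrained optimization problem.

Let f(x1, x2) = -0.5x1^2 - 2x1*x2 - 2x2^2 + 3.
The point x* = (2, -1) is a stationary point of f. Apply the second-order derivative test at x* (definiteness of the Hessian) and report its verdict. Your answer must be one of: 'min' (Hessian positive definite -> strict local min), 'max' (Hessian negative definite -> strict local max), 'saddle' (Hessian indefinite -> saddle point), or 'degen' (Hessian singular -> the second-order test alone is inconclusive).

Compute the Hessian H = grad^2 f:
  H = [[-1, -2], [-2, -4]]
Verify stationarity: grad f(x*) = H x* + g = (0, 0).
Eigenvalues of H: -5, 0.
H has a zero eigenvalue (singular; negative semidefinite but not definite), so H is neither positive definite, negative definite, nor indefinite. The second-order test alone is inconclusive -> degen.
(Indeed, f is constant along the null direction of H through x*, so x* is not a strict local extremum.)

degen


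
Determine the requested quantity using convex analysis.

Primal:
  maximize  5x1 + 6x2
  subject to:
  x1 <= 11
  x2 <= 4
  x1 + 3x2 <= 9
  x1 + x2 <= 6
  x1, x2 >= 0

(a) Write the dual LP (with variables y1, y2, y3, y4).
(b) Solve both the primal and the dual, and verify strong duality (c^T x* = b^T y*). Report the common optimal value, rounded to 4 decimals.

The standard primal-dual pair for 'max c^T x s.t. A x <= b, x >= 0' is:
  Dual:  min b^T y  s.t.  A^T y >= c,  y >= 0.

So the dual LP is:
  minimize  11y1 + 4y2 + 9y3 + 6y4
  subject to:
    y1 + y3 + y4 >= 5
    y2 + 3y3 + y4 >= 6
    y1, y2, y3, y4 >= 0

Solving the primal: x* = (4.5, 1.5).
  primal value c^T x* = 31.5.
Solving the dual: y* = (0, 0, 0.5, 4.5).
  dual value b^T y* = 31.5.
Strong duality: c^T x* = b^T y*. Confirmed.

31.5


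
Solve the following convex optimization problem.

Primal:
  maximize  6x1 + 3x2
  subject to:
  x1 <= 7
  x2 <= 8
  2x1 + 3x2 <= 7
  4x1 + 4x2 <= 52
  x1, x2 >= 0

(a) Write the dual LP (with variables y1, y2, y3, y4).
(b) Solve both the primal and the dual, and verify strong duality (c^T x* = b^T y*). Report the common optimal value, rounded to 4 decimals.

The standard primal-dual pair for 'max c^T x s.t. A x <= b, x >= 0' is:
  Dual:  min b^T y  s.t.  A^T y >= c,  y >= 0.

So the dual LP is:
  minimize  7y1 + 8y2 + 7y3 + 52y4
  subject to:
    y1 + 2y3 + 4y4 >= 6
    y2 + 3y3 + 4y4 >= 3
    y1, y2, y3, y4 >= 0

Solving the primal: x* = (3.5, 0).
  primal value c^T x* = 21.
Solving the dual: y* = (0, 0, 3, 0).
  dual value b^T y* = 21.
Strong duality: c^T x* = b^T y*. Confirmed.

21


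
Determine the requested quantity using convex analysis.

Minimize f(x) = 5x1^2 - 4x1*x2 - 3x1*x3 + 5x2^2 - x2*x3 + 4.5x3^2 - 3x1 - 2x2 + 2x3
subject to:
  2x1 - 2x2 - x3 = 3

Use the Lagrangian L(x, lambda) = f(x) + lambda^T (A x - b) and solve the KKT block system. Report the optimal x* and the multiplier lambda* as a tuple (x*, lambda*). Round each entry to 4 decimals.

Form the Lagrangian:
  L(x, lambda) = (1/2) x^T Q x + c^T x + lambda^T (A x - b)
Stationarity (grad_x L = 0): Q x + c + A^T lambda = 0.
Primal feasibility: A x = b.

This gives the KKT block system:
  [ Q   A^T ] [ x     ]   [-c ]
  [ A    0  ] [ lambda ] = [ b ]

Solving the linear system:
  x*      = (0.901, -0.3713, -0.4554)
  lambda* = (-4.4307)
  f(x*)   = 5.2104

x* = (0.901, -0.3713, -0.4554), lambda* = (-4.4307)


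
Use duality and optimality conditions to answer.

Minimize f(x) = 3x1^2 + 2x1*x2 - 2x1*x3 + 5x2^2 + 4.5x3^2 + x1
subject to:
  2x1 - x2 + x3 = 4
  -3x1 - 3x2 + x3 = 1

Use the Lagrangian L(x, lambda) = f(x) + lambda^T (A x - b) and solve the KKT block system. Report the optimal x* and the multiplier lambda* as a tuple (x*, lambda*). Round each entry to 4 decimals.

Form the Lagrangian:
  L(x, lambda) = (1/2) x^T Q x + c^T x + lambda^T (A x - b)
Stationarity (grad_x L = 0): Q x + c + A^T lambda = 0.
Primal feasibility: A x = b.

This gives the KKT block system:
  [ Q   A^T ] [ x     ]   [-c ]
  [ A    0  ] [ lambda ] = [ b ]

Solving the linear system:
  x*      = (1.0329, -1.0821, 0.8522)
  lambda* = (-4.028, -1.5758)
  f(x*)   = 9.3604

x* = (1.0329, -1.0821, 0.8522), lambda* = (-4.028, -1.5758)


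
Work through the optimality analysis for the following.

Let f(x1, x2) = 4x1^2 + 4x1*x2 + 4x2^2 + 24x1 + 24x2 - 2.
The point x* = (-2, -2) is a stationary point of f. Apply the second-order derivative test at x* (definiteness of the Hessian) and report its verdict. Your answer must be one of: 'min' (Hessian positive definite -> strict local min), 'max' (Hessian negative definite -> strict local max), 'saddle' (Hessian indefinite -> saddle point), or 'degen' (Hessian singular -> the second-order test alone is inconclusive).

Compute the Hessian H = grad^2 f:
  H = [[8, 4], [4, 8]]
Verify stationarity: grad f(x*) = H x* + g = (0, 0).
Eigenvalues of H: 4, 12.
Both eigenvalues > 0, so H is positive definite -> x* is a strict local min.

min


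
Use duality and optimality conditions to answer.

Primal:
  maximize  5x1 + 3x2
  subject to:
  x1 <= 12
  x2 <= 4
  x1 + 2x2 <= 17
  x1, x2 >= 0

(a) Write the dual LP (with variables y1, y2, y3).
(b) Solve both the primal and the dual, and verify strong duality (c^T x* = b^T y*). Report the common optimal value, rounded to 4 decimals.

The standard primal-dual pair for 'max c^T x s.t. A x <= b, x >= 0' is:
  Dual:  min b^T y  s.t.  A^T y >= c,  y >= 0.

So the dual LP is:
  minimize  12y1 + 4y2 + 17y3
  subject to:
    y1 + y3 >= 5
    y2 + 2y3 >= 3
    y1, y2, y3 >= 0

Solving the primal: x* = (12, 2.5).
  primal value c^T x* = 67.5.
Solving the dual: y* = (3.5, 0, 1.5).
  dual value b^T y* = 67.5.
Strong duality: c^T x* = b^T y*. Confirmed.

67.5


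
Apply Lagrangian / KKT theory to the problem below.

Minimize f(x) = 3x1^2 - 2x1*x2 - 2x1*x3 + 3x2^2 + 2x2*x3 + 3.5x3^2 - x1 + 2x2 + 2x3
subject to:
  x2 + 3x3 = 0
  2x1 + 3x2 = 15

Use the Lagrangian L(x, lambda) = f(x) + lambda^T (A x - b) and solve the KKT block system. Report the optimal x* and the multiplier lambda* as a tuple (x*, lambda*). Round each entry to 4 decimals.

Form the Lagrangian:
  L(x, lambda) = (1/2) x^T Q x + c^T x + lambda^T (A x - b)
Stationarity (grad_x L = 0): Q x + c + A^T lambda = 0.
Primal feasibility: A x = b.

This gives the KKT block system:
  [ Q   A^T ] [ x     ]   [-c ]
  [ A    0  ] [ lambda ] = [ b ]

Solving the linear system:
  x*      = (2.6186, 3.2542, -1.0847)
  lambda* = (1.4407, -5.1864)
  f(x*)   = 39.7585

x* = (2.6186, 3.2542, -1.0847), lambda* = (1.4407, -5.1864)


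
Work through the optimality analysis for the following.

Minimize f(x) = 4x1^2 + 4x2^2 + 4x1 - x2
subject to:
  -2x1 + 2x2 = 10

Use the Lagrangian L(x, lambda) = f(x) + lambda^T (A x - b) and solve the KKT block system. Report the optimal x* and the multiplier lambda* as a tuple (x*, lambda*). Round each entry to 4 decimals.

Form the Lagrangian:
  L(x, lambda) = (1/2) x^T Q x + c^T x + lambda^T (A x - b)
Stationarity (grad_x L = 0): Q x + c + A^T lambda = 0.
Primal feasibility: A x = b.

This gives the KKT block system:
  [ Q   A^T ] [ x     ]   [-c ]
  [ A    0  ] [ lambda ] = [ b ]

Solving the linear system:
  x*      = (-2.6875, 2.3125)
  lambda* = (-8.75)
  f(x*)   = 37.2188

x* = (-2.6875, 2.3125), lambda* = (-8.75)


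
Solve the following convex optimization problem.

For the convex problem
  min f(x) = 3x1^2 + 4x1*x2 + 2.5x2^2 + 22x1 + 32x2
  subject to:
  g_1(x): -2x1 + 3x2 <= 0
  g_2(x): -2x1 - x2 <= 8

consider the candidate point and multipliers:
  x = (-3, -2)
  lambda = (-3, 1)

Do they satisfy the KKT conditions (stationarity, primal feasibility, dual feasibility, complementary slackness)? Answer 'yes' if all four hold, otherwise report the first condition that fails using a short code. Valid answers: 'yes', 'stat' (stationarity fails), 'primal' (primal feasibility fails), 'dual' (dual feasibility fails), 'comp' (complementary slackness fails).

Gradient of f: grad f(x) = Q x + c = (-4, 10)
Constraint values g_i(x) = a_i^T x - b_i:
  g_1((-3, -2)) = 0
  g_2((-3, -2)) = 0
Stationarity residual: grad f(x) + sum_i lambda_i a_i = (0, 0)
  -> stationarity OK
Primal feasibility (all g_i <= 0): OK
Dual feasibility (all lambda_i >= 0): FAILS
Complementary slackness (lambda_i * g_i(x) = 0 for all i): OK

Verdict: the first failing condition is dual_feasibility -> dual.

dual
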